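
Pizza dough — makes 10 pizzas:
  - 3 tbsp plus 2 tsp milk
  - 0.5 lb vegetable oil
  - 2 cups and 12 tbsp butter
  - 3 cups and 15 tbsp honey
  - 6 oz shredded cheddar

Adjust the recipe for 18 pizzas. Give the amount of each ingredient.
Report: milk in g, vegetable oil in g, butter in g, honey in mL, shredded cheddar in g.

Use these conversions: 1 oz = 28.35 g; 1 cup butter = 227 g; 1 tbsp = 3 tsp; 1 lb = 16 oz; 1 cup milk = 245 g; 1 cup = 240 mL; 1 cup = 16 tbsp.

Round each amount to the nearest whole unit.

Scaling factor: 18/10 = 9/5 = 1.8.
milk: (3 tbsp + 2 tsp = 11/3 tbsp) × 9/5 ÷ 16 tbsp/cup × 245 g/cup ≈ 101 g
vegetable oil: 0.5 lb × 9/5 × 16 oz/lb × 28.35 g/oz ≈ 408 g
butter: (2 cup + 12 tbsp = 2.75 cup) × 9/5 × 227 g/cup ≈ 1124 g
honey: (3 cup + 15 tbsp = 3.9375 cup) × 9/5 × 240 mL/cup = 1701 mL
shredded cheddar: 6 oz × 9/5 × 28.35 g/oz ≈ 306 g

milk: 101 g; vegetable oil: 408 g; butter: 1124 g; honey: 1701 mL; shredded cheddar: 306 g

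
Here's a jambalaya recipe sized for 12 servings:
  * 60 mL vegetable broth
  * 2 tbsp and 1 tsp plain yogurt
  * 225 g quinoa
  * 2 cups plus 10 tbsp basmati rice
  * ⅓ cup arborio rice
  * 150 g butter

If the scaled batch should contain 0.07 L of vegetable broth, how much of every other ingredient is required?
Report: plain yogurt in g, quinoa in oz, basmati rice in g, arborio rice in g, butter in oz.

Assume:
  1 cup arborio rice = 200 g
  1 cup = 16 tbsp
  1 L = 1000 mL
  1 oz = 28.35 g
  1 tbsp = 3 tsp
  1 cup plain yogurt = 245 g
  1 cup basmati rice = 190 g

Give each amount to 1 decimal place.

The original recipe has 0.06 L of vegetable broth, so the scaling factor is 0.07 ÷ 0.06 = 7/6.
plain yogurt: (2 tbsp + 1 tsp = 7/3 tbsp) × 7/6 ÷ 16 tbsp/cup × 245 g/cup ≈ 41.7 g
quinoa: 225 g × 7/6 ÷ 28.35 g/oz ≈ 9.3 oz
basmati rice: (2 cup + 10 tbsp = 2.625 cup) × 7/6 × 190 g/cup ≈ 581.9 g
arborio rice: 1/3 cup × 7/6 × 200 g/cup ≈ 77.8 g
butter: 150 g × 7/6 ÷ 28.35 g/oz ≈ 6.2 oz

plain yogurt: 41.7 g; quinoa: 9.3 oz; basmati rice: 581.9 g; arborio rice: 77.8 g; butter: 6.2 oz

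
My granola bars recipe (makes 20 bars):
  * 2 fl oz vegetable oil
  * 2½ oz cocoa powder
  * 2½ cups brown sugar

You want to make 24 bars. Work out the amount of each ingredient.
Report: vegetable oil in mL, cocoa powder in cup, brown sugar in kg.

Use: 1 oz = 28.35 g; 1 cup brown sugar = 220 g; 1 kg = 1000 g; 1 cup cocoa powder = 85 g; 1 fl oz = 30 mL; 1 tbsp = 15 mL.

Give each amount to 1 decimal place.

Scaling factor: 24/20 = 6/5 = 1.2.
vegetable oil: 2 fl oz × 6/5 × 30 mL/fl oz = 72.0 mL
cocoa powder: 2.5 oz × 6/5 × 28.35 g/oz ÷ 85 g/cup ≈ 1.0 cup
brown sugar: 2.5 cup × 6/5 × 220 g/cup ÷ 1000 g/kg ≈ 0.7 kg

vegetable oil: 72.0 mL; cocoa powder: 1.0 cup; brown sugar: 0.7 kg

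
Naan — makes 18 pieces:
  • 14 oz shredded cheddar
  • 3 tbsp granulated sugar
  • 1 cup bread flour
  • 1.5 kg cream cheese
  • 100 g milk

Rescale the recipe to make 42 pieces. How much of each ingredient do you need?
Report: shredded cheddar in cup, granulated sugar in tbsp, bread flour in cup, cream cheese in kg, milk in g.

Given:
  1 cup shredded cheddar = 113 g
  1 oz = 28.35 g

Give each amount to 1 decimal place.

Scaling factor: 42/18 = 7/3.
shredded cheddar: 14 oz × 7/3 × 28.35 g/oz ÷ 113 g/cup ≈ 8.2 cup
granulated sugar: 3 tbsp × 7/3 = 7.0 tbsp
bread flour: 1 cup × 7/3 ≈ 2.3 cup
cream cheese: 1.5 kg × 7/3 = 3.5 kg
milk: 100 g × 7/3 ≈ 233.3 g

shredded cheddar: 8.2 cup; granulated sugar: 7.0 tbsp; bread flour: 2.3 cup; cream cheese: 3.5 kg; milk: 233.3 g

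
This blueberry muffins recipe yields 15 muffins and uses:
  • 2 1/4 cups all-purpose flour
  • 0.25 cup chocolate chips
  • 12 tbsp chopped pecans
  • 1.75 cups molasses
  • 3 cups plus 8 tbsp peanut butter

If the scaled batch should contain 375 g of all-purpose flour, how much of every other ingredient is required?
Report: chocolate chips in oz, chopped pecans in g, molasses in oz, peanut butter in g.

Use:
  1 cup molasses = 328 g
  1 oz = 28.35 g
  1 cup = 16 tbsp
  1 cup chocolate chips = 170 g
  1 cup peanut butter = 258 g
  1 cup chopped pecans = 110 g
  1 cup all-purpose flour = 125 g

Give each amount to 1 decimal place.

The original recipe has 281.25 g of all-purpose flour, so the scaling factor is 375 ÷ 281.25 = 4/3.
chocolate chips: 0.25 cup × 4/3 × 170 g/cup ÷ 28.35 g/oz ≈ 2.0 oz
chopped pecans: 12 tbsp × 4/3 ÷ 16 tbsp/cup × 110 g/cup = 110.0 g
molasses: 1.75 cup × 4/3 × 328 g/cup ÷ 28.35 g/oz ≈ 27.0 oz
peanut butter: (3 cup + 8 tbsp = 3.5 cup) × 4/3 × 258 g/cup = 1204.0 g

chocolate chips: 2.0 oz; chopped pecans: 110.0 g; molasses: 27.0 oz; peanut butter: 1204.0 g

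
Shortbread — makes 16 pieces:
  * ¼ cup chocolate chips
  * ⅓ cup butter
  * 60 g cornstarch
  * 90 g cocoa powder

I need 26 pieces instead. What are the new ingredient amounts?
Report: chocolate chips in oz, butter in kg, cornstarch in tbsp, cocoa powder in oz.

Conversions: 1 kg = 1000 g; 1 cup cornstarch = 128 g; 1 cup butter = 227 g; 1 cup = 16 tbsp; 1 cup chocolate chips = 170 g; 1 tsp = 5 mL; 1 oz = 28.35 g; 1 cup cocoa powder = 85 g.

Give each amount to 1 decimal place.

Scaling factor: 26/16 = 13/8 = 1.625.
chocolate chips: 0.25 cup × 13/8 × 170 g/cup ÷ 28.35 g/oz ≈ 2.4 oz
butter: 1/3 cup × 13/8 × 227 g/cup ÷ 1000 g/kg ≈ 0.1 kg
cornstarch: 60 g × 13/8 ÷ 128 g/cup × 16 tbsp/cup ≈ 12.2 tbsp
cocoa powder: 90 g × 13/8 ÷ 28.35 g/oz ≈ 5.2 oz

chocolate chips: 2.4 oz; butter: 0.1 kg; cornstarch: 12.2 tbsp; cocoa powder: 5.2 oz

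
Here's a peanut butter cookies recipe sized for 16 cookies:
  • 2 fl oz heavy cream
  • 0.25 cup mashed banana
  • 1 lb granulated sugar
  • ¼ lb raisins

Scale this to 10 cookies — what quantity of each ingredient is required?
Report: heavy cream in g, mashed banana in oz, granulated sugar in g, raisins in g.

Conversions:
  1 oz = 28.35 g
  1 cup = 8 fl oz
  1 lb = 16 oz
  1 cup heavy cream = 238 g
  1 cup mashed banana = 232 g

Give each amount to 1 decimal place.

Scaling factor: 10/16 = 5/8 = 0.625.
heavy cream: 2 fl oz × 5/8 ÷ 8 fl oz/cup × 238 g/cup ≈ 37.2 g
mashed banana: 0.25 cup × 5/8 × 232 g/cup ÷ 28.35 g/oz ≈ 1.3 oz
granulated sugar: 1 lb × 5/8 × 16 oz/lb × 28.35 g/oz = 283.5 g
raisins: 0.25 lb × 5/8 × 16 oz/lb × 28.35 g/oz ≈ 70.9 g

heavy cream: 37.2 g; mashed banana: 1.3 oz; granulated sugar: 283.5 g; raisins: 70.9 g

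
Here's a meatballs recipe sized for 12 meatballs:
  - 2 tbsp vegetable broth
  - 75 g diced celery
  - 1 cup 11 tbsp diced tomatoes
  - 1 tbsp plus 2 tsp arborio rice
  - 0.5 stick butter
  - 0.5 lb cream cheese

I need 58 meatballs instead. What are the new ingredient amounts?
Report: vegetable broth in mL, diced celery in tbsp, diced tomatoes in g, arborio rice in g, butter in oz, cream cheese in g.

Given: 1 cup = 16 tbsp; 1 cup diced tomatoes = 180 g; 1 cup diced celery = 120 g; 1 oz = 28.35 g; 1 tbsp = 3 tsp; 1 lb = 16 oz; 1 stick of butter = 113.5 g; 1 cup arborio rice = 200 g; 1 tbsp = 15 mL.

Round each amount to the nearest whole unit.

Scaling factor: 58/12 = 29/6.
vegetable broth: 2 tbsp × 29/6 × 15 mL/tbsp = 145 mL
diced celery: 75 g × 29/6 ÷ 120 g/cup × 16 tbsp/cup ≈ 48 tbsp
diced tomatoes: (1 cup + 11 tbsp = 1.6875 cup) × 29/6 × 180 g/cup ≈ 1468 g
arborio rice: (1 tbsp + 2 tsp = 5/3 tbsp) × 29/6 ÷ 16 tbsp/cup × 200 g/cup ≈ 101 g
butter: 0.5 stick × 29/6 × 113.5 g/stick ÷ 28.35 g/oz ≈ 10 oz
cream cheese: 0.5 lb × 29/6 × 16 oz/lb × 28.35 g/oz ≈ 1096 g

vegetable broth: 145 mL; diced celery: 48 tbsp; diced tomatoes: 1468 g; arborio rice: 101 g; butter: 10 oz; cream cheese: 1096 g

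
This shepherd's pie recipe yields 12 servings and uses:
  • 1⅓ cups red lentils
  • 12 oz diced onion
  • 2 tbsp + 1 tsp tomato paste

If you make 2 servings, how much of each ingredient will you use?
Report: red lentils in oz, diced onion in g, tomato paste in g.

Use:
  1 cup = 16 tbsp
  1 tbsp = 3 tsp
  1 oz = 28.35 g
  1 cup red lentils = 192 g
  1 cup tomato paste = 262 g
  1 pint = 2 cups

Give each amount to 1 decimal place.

red lentils: 1.5 oz; diced onion: 56.7 g; tomato paste: 6.4 g

Scaling factor: 2/12 = 1/6.
red lentils: 4/3 cup × 1/6 × 192 g/cup ÷ 28.35 g/oz ≈ 1.5 oz
diced onion: 12 oz × 1/6 × 28.35 g/oz = 56.7 g
tomato paste: (2 tbsp + 1 tsp = 7/3 tbsp) × 1/6 ÷ 16 tbsp/cup × 262 g/cup ≈ 6.4 g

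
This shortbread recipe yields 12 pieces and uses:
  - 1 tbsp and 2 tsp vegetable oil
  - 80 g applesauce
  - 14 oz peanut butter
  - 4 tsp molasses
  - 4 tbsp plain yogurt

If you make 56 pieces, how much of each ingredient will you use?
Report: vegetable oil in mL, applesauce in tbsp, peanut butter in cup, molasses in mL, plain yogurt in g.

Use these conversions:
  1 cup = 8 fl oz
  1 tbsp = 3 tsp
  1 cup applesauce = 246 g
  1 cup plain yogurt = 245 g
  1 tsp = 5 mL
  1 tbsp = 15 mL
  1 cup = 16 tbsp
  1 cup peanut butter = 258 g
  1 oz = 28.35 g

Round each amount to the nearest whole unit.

Scaling factor: 56/12 = 14/3.
vegetable oil: (1 tbsp + 2 tsp = 5/3 tbsp) × 14/3 × 15 mL/tbsp ≈ 117 mL
applesauce: 80 g × 14/3 ÷ 246 g/cup × 16 tbsp/cup ≈ 24 tbsp
peanut butter: 14 oz × 14/3 × 28.35 g/oz ÷ 258 g/cup ≈ 7 cup
molasses: 4 tsp × 14/3 × 5 mL/tsp ≈ 93 mL
plain yogurt: 4 tbsp × 14/3 ÷ 16 tbsp/cup × 245 g/cup ≈ 286 g

vegetable oil: 117 mL; applesauce: 24 tbsp; peanut butter: 7 cup; molasses: 93 mL; plain yogurt: 286 g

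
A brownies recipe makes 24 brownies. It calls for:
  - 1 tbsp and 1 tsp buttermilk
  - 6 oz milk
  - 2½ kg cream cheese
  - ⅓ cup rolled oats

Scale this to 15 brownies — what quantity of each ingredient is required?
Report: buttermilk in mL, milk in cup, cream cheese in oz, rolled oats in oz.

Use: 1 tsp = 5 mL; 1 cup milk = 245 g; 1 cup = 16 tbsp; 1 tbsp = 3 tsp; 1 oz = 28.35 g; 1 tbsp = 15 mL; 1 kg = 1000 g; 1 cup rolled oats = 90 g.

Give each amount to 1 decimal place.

Scaling factor: 15/24 = 5/8 = 0.625.
buttermilk: (1 tbsp + 1 tsp = 4/3 tbsp) × 5/8 × 15 mL/tbsp = 12.5 mL
milk: 6 oz × 5/8 × 28.35 g/oz ÷ 245 g/cup ≈ 0.4 cup
cream cheese: 2.5 kg × 5/8 × 1000 g/kg ÷ 28.35 g/oz ≈ 55.1 oz
rolled oats: 1/3 cup × 5/8 × 90 g/cup ÷ 28.35 g/oz ≈ 0.7 oz

buttermilk: 12.5 mL; milk: 0.4 cup; cream cheese: 55.1 oz; rolled oats: 0.7 oz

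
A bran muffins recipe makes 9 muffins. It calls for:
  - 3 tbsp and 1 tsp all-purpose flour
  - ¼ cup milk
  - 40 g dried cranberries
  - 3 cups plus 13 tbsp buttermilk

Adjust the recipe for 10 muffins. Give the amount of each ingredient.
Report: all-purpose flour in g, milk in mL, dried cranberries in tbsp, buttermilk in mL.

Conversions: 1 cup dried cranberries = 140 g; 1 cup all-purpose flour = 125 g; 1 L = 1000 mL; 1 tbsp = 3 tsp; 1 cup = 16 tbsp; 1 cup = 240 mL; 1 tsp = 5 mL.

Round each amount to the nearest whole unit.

Scaling factor: 10/9.
all-purpose flour: (3 tbsp + 1 tsp = 10/3 tbsp) × 10/9 ÷ 16 tbsp/cup × 125 g/cup ≈ 29 g
milk: 0.25 cup × 10/9 × 240 mL/cup ≈ 67 mL
dried cranberries: 40 g × 10/9 ÷ 140 g/cup × 16 tbsp/cup ≈ 5 tbsp
buttermilk: (3 cup + 13 tbsp = 3.8125 cup) × 10/9 × 240 mL/cup ≈ 1017 mL

all-purpose flour: 29 g; milk: 67 mL; dried cranberries: 5 tbsp; buttermilk: 1017 mL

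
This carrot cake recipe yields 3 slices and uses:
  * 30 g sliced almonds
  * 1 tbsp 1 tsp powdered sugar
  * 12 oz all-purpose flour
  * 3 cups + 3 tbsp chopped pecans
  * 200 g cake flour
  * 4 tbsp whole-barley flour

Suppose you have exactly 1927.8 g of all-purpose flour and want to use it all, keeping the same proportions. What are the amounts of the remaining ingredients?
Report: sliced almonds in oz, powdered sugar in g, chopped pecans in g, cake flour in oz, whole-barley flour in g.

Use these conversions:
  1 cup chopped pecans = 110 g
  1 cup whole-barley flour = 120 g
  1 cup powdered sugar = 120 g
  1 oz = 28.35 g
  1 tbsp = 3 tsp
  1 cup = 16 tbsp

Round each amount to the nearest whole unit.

The original recipe has 340.2 g of all-purpose flour, so the scaling factor is 1927.8 ÷ 340.2 = 17/3.
sliced almonds: 30 g × 17/3 ÷ 28.35 g/oz ≈ 6 oz
powdered sugar: (1 tbsp + 1 tsp = 4/3 tbsp) × 17/3 ÷ 16 tbsp/cup × 120 g/cup ≈ 57 g
chopped pecans: (3 cup + 3 tbsp = 3.1875 cup) × 17/3 × 110 g/cup ≈ 1987 g
cake flour: 200 g × 17/3 ÷ 28.35 g/oz ≈ 40 oz
whole-barley flour: 4 tbsp × 17/3 ÷ 16 tbsp/cup × 120 g/cup = 170 g

sliced almonds: 6 oz; powdered sugar: 57 g; chopped pecans: 1987 g; cake flour: 40 oz; whole-barley flour: 170 g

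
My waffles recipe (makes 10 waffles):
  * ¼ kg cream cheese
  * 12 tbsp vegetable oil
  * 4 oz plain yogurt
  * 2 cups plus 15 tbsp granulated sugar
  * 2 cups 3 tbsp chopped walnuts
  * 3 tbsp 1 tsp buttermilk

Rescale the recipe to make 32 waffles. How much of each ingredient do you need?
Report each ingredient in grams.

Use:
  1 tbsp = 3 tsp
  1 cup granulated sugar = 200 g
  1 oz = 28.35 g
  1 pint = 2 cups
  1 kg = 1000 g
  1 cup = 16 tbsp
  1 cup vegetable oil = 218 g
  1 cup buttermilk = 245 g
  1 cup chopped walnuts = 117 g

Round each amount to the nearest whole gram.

cream cheese: 800 g; vegetable oil: 523 g; plain yogurt: 363 g; granulated sugar: 1880 g; chopped walnuts: 819 g; buttermilk: 163 g

Scaling factor: 32/10 = 16/5 = 3.2.
cream cheese: 0.25 kg × 16/5 × 1000 g/kg = 800 g
vegetable oil: 12 tbsp × 16/5 ÷ 16 tbsp/cup × 218 g/cup ≈ 523 g
plain yogurt: 4 oz × 16/5 × 28.35 g/oz ≈ 363 g
granulated sugar: (2 cup + 15 tbsp = 2.9375 cup) × 16/5 × 200 g/cup = 1880 g
chopped walnuts: (2 cup + 3 tbsp = 2.1875 cup) × 16/5 × 117 g/cup = 819 g
buttermilk: (3 tbsp + 1 tsp = 10/3 tbsp) × 16/5 ÷ 16 tbsp/cup × 245 g/cup ≈ 163 g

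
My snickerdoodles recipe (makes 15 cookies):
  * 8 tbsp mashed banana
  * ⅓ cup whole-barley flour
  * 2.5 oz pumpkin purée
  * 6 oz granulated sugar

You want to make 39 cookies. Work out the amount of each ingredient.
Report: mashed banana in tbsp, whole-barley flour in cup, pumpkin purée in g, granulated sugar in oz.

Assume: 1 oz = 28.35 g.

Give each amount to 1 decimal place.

mashed banana: 20.8 tbsp; whole-barley flour: 0.9 cup; pumpkin purée: 184.3 g; granulated sugar: 15.6 oz

Scaling factor: 39/15 = 13/5 = 2.6.
mashed banana: 8 tbsp × 13/5 = 20.8 tbsp
whole-barley flour: 1/3 cup × 13/5 ≈ 0.9 cup
pumpkin purée: 2.5 oz × 13/5 × 28.35 g/oz ≈ 184.3 g
granulated sugar: 6 oz × 13/5 = 15.6 oz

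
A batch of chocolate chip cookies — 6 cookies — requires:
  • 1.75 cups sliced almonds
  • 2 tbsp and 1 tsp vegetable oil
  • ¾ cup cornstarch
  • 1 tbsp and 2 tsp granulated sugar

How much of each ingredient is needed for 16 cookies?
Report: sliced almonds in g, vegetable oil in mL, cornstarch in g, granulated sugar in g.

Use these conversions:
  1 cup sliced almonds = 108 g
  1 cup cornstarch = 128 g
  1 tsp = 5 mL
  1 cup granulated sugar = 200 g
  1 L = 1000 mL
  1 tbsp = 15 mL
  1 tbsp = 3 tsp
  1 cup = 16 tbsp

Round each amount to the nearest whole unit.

Scaling factor: 16/6 = 8/3.
sliced almonds: 1.75 cup × 8/3 × 108 g/cup = 504 g
vegetable oil: (2 tbsp + 1 tsp = 7/3 tbsp) × 8/3 × 15 mL/tbsp ≈ 93 mL
cornstarch: 0.75 cup × 8/3 × 128 g/cup = 256 g
granulated sugar: (1 tbsp + 2 tsp = 5/3 tbsp) × 8/3 ÷ 16 tbsp/cup × 200 g/cup ≈ 56 g

sliced almonds: 504 g; vegetable oil: 93 mL; cornstarch: 256 g; granulated sugar: 56 g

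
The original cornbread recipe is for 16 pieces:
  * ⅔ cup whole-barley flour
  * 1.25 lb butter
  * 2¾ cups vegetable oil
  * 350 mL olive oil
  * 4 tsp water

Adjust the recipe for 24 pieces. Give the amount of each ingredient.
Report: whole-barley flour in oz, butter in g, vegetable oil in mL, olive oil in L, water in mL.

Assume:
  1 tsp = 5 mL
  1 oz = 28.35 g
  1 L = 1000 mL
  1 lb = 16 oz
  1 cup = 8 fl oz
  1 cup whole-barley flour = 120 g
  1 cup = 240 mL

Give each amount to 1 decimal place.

whole-barley flour: 4.2 oz; butter: 850.5 g; vegetable oil: 990.0 mL; olive oil: 0.5 L; water: 30.0 mL

Scaling factor: 24/16 = 3/2 = 1.5.
whole-barley flour: 2/3 cup × 3/2 × 120 g/cup ÷ 28.35 g/oz ≈ 4.2 oz
butter: 1.25 lb × 3/2 × 16 oz/lb × 28.35 g/oz = 850.5 g
vegetable oil: 2.75 cup × 3/2 × 240 mL/cup = 990.0 mL
olive oil: 350 mL × 3/2 ÷ 1000 mL/L ≈ 0.5 L
water: 4 tsp × 3/2 × 5 mL/tsp = 30.0 mL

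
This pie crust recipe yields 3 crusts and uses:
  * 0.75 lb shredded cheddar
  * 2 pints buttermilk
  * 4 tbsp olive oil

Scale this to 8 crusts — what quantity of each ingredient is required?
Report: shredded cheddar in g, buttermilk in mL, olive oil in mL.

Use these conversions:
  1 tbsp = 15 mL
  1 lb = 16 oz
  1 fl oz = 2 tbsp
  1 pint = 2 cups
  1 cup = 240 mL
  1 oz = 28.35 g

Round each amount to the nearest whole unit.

Scaling factor: 8/3.
shredded cheddar: 0.75 lb × 8/3 × 16 oz/lb × 28.35 g/oz ≈ 907 g
buttermilk: 2 pint × 8/3 × 2 cup/pint × 240 mL/cup = 2560 mL
olive oil: 4 tbsp × 8/3 × 15 mL/tbsp = 160 mL

shredded cheddar: 907 g; buttermilk: 2560 mL; olive oil: 160 mL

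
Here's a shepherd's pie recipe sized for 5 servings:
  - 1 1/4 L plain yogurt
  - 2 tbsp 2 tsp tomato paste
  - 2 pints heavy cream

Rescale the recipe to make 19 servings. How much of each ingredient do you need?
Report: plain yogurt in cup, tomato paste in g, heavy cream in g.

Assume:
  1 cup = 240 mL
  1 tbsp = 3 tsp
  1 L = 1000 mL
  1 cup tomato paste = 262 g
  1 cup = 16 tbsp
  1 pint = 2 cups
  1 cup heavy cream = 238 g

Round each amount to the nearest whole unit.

plain yogurt: 20 cup; tomato paste: 166 g; heavy cream: 3618 g

Scaling factor: 19/5 = 3.8.
plain yogurt: 1.25 L × 19/5 × 1000 mL/L ÷ 240 mL/cup ≈ 20 cup
tomato paste: (2 tbsp + 2 tsp = 8/3 tbsp) × 19/5 ÷ 16 tbsp/cup × 262 g/cup ≈ 166 g
heavy cream: 2 pint × 19/5 × 2 cup/pint × 238 g/cup ≈ 3618 g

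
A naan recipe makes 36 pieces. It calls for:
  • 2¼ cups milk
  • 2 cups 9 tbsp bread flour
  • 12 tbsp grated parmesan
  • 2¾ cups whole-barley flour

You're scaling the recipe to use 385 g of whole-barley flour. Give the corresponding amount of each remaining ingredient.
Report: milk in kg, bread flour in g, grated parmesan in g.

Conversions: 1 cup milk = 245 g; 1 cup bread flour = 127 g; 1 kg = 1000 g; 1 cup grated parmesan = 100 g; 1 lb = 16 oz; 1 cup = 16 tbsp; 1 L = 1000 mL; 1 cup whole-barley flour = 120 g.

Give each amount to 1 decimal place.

The original recipe has 330 g of whole-barley flour, so the scaling factor is 385 ÷ 330 = 7/6.
milk: 2.25 cup × 7/6 × 245 g/cup ÷ 1000 g/kg ≈ 0.6 kg
bread flour: (2 cup + 9 tbsp = 2.5625 cup) × 7/6 × 127 g/cup ≈ 379.7 g
grated parmesan: 12 tbsp × 7/6 ÷ 16 tbsp/cup × 100 g/cup = 87.5 g

milk: 0.6 kg; bread flour: 379.7 g; grated parmesan: 87.5 g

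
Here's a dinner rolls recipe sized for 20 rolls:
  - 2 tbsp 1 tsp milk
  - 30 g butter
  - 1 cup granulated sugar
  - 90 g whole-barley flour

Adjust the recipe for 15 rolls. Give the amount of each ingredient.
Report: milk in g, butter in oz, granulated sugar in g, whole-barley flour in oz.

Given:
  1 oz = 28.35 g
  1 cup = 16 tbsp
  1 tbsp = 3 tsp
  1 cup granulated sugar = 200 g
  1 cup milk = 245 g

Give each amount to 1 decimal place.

Scaling factor: 15/20 = 3/4 = 0.75.
milk: (2 tbsp + 1 tsp = 7/3 tbsp) × 3/4 ÷ 16 tbsp/cup × 245 g/cup ≈ 26.8 g
butter: 30 g × 3/4 ÷ 28.35 g/oz ≈ 0.8 oz
granulated sugar: 1 cup × 3/4 × 200 g/cup = 150.0 g
whole-barley flour: 90 g × 3/4 ÷ 28.35 g/oz ≈ 2.4 oz

milk: 26.8 g; butter: 0.8 oz; granulated sugar: 150.0 g; whole-barley flour: 2.4 oz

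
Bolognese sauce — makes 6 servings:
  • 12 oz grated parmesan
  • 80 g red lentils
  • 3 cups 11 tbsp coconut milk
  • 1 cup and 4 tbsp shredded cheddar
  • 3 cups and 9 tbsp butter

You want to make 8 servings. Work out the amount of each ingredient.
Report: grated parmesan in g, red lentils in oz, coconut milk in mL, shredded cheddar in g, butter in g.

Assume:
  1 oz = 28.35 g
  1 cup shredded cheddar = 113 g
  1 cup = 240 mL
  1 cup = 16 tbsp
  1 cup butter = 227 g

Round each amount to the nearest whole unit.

Scaling factor: 8/6 = 4/3.
grated parmesan: 12 oz × 4/3 × 28.35 g/oz ≈ 454 g
red lentils: 80 g × 4/3 ÷ 28.35 g/oz ≈ 4 oz
coconut milk: (3 cup + 11 tbsp = 3.6875 cup) × 4/3 × 240 mL/cup = 1180 mL
shredded cheddar: (1 cup + 4 tbsp = 1.25 cup) × 4/3 × 113 g/cup ≈ 188 g
butter: (3 cup + 9 tbsp = 3.5625 cup) × 4/3 × 227 g/cup ≈ 1078 g

grated parmesan: 454 g; red lentils: 4 oz; coconut milk: 1180 mL; shredded cheddar: 188 g; butter: 1078 g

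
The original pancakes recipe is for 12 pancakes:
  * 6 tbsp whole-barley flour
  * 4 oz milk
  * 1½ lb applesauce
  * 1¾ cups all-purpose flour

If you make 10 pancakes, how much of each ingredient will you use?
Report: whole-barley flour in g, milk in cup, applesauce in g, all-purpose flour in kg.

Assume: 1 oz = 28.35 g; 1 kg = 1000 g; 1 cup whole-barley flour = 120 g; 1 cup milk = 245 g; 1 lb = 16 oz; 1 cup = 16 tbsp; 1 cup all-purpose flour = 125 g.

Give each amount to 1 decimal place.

whole-barley flour: 37.5 g; milk: 0.4 cup; applesauce: 567.0 g; all-purpose flour: 0.2 kg

Scaling factor: 10/12 = 5/6.
whole-barley flour: 6 tbsp × 5/6 ÷ 16 tbsp/cup × 120 g/cup = 37.5 g
milk: 4 oz × 5/6 × 28.35 g/oz ÷ 245 g/cup ≈ 0.4 cup
applesauce: 1.5 lb × 5/6 × 16 oz/lb × 28.35 g/oz = 567.0 g
all-purpose flour: 1.75 cup × 5/6 × 125 g/cup ÷ 1000 g/kg ≈ 0.2 kg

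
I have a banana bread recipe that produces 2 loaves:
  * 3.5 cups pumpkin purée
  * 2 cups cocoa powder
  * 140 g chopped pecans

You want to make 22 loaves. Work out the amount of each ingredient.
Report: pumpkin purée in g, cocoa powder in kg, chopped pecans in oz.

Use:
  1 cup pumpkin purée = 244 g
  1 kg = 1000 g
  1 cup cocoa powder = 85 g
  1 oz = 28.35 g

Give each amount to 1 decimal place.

Scaling factor: 22/2 = 11.
pumpkin purée: 3.5 cup × 11 × 244 g/cup = 9394.0 g
cocoa powder: 2 cup × 11 × 85 g/cup ÷ 1000 g/kg ≈ 1.9 kg
chopped pecans: 140 g × 11 ÷ 28.35 g/oz ≈ 54.3 oz

pumpkin purée: 9394.0 g; cocoa powder: 1.9 kg; chopped pecans: 54.3 oz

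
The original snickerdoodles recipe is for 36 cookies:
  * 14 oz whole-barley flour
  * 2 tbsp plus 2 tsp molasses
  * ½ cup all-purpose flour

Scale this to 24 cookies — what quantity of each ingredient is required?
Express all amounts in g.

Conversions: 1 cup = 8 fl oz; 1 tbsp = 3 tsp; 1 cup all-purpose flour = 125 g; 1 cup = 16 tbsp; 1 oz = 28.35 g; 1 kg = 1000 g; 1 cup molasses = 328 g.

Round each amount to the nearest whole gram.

Scaling factor: 24/36 = 2/3.
whole-barley flour: 14 oz × 2/3 × 28.35 g/oz ≈ 265 g
molasses: (2 tbsp + 2 tsp = 8/3 tbsp) × 2/3 ÷ 16 tbsp/cup × 328 g/cup ≈ 36 g
all-purpose flour: 0.5 cup × 2/3 × 125 g/cup ≈ 42 g

whole-barley flour: 265 g; molasses: 36 g; all-purpose flour: 42 g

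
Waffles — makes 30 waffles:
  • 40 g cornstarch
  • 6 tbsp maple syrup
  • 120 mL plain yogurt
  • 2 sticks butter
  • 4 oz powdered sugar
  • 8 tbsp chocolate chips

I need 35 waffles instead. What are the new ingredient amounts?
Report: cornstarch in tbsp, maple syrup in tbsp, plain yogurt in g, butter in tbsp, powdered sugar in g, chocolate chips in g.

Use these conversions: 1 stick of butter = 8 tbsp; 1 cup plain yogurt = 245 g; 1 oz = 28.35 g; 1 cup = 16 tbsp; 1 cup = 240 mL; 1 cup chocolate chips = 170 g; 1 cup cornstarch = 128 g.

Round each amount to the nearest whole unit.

Scaling factor: 35/30 = 7/6.
cornstarch: 40 g × 7/6 ÷ 128 g/cup × 16 tbsp/cup ≈ 6 tbsp
maple syrup: 6 tbsp × 7/6 = 7 tbsp
plain yogurt: 120 mL × 7/6 ÷ 240 mL/cup × 245 g/cup ≈ 143 g
butter: 2 stick × 7/6 × 8 tbsp/stick ≈ 19 tbsp
powdered sugar: 4 oz × 7/6 × 28.35 g/oz ≈ 132 g
chocolate chips: 8 tbsp × 7/6 ÷ 16 tbsp/cup × 170 g/cup ≈ 99 g

cornstarch: 6 tbsp; maple syrup: 7 tbsp; plain yogurt: 143 g; butter: 19 tbsp; powdered sugar: 132 g; chocolate chips: 99 g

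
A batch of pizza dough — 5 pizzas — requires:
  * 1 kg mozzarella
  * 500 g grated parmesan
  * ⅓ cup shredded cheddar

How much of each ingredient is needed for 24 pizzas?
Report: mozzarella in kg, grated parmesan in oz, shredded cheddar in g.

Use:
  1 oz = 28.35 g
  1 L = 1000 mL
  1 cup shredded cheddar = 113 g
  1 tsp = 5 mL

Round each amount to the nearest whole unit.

mozzarella: 5 kg; grated parmesan: 85 oz; shredded cheddar: 181 g

Scaling factor: 24/5 = 4.8.
mozzarella: 1 kg × 24/5 ≈ 5 kg
grated parmesan: 500 g × 24/5 ÷ 28.35 g/oz ≈ 85 oz
shredded cheddar: 1/3 cup × 24/5 × 113 g/cup ≈ 181 g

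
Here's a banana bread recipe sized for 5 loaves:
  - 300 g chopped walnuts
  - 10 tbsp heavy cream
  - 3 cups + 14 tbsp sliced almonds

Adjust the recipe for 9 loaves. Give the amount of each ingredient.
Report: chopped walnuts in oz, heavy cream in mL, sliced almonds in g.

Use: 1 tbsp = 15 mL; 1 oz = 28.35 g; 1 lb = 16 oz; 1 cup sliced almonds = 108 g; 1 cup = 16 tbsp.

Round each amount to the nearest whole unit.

Scaling factor: 9/5 = 1.8.
chopped walnuts: 300 g × 9/5 ÷ 28.35 g/oz ≈ 19 oz
heavy cream: 10 tbsp × 9/5 × 15 mL/tbsp = 270 mL
sliced almonds: (3 cup + 14 tbsp = 3.875 cup) × 9/5 × 108 g/cup ≈ 753 g

chopped walnuts: 19 oz; heavy cream: 270 mL; sliced almonds: 753 g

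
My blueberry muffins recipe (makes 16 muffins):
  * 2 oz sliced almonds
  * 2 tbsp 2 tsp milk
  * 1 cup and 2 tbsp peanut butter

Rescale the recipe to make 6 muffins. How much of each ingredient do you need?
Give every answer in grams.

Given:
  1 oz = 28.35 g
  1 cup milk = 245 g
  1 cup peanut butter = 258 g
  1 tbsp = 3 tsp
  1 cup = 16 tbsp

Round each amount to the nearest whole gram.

Scaling factor: 6/16 = 3/8 = 0.375.
sliced almonds: 2 oz × 3/8 × 28.35 g/oz ≈ 21 g
milk: (2 tbsp + 2 tsp = 8/3 tbsp) × 3/8 ÷ 16 tbsp/cup × 245 g/cup ≈ 15 g
peanut butter: (1 cup + 2 tbsp = 1.125 cup) × 3/8 × 258 g/cup ≈ 109 g

sliced almonds: 21 g; milk: 15 g; peanut butter: 109 g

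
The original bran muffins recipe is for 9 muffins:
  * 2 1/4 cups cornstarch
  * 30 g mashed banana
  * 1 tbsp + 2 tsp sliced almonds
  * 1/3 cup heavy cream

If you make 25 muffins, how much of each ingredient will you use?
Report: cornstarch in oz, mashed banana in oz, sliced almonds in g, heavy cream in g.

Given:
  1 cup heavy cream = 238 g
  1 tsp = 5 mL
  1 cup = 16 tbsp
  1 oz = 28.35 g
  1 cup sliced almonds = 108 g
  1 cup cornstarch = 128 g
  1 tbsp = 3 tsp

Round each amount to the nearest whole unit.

Scaling factor: 25/9.
cornstarch: 2.25 cup × 25/9 × 128 g/cup ÷ 28.35 g/oz ≈ 28 oz
mashed banana: 30 g × 25/9 ÷ 28.35 g/oz ≈ 3 oz
sliced almonds: (1 tbsp + 2 tsp = 5/3 tbsp) × 25/9 ÷ 16 tbsp/cup × 108 g/cup ≈ 31 g
heavy cream: 1/3 cup × 25/9 × 238 g/cup ≈ 220 g

cornstarch: 28 oz; mashed banana: 3 oz; sliced almonds: 31 g; heavy cream: 220 g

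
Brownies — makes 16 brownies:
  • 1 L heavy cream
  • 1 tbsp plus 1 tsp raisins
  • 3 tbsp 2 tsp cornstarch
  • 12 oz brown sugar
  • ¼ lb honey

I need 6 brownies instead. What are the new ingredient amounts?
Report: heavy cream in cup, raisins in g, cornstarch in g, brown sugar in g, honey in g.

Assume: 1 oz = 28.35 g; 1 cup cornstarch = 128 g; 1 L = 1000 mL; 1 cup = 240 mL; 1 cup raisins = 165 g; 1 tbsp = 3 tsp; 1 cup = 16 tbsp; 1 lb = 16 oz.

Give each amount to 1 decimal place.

heavy cream: 1.6 cup; raisins: 5.2 g; cornstarch: 11.0 g; brown sugar: 127.6 g; honey: 42.5 g

Scaling factor: 6/16 = 3/8 = 0.375.
heavy cream: 1 L × 3/8 × 1000 mL/L ÷ 240 mL/cup ≈ 1.6 cup
raisins: (1 tbsp + 1 tsp = 4/3 tbsp) × 3/8 ÷ 16 tbsp/cup × 165 g/cup ≈ 5.2 g
cornstarch: (3 tbsp + 2 tsp = 11/3 tbsp) × 3/8 ÷ 16 tbsp/cup × 128 g/cup = 11.0 g
brown sugar: 12 oz × 3/8 × 28.35 g/oz ≈ 127.6 g
honey: 0.25 lb × 3/8 × 16 oz/lb × 28.35 g/oz ≈ 42.5 g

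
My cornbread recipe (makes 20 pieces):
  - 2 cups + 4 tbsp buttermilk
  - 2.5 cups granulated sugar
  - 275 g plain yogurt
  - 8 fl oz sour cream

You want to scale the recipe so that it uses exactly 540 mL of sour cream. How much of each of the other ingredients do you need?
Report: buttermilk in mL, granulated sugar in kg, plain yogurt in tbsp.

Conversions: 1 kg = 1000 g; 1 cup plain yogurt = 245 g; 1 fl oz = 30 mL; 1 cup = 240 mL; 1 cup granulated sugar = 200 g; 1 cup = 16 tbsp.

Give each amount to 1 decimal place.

buttermilk: 1215.0 mL; granulated sugar: 1.1 kg; plain yogurt: 40.4 tbsp

The original recipe has 240 mL of sour cream, so the scaling factor is 540 ÷ 240 = 9/4 = 2.25.
buttermilk: (2 cup + 4 tbsp = 2.25 cup) × 9/4 × 240 mL/cup = 1215.0 mL
granulated sugar: 2.5 cup × 9/4 × 200 g/cup ÷ 1000 g/kg ≈ 1.1 kg
plain yogurt: 275 g × 9/4 ÷ 245 g/cup × 16 tbsp/cup ≈ 40.4 tbsp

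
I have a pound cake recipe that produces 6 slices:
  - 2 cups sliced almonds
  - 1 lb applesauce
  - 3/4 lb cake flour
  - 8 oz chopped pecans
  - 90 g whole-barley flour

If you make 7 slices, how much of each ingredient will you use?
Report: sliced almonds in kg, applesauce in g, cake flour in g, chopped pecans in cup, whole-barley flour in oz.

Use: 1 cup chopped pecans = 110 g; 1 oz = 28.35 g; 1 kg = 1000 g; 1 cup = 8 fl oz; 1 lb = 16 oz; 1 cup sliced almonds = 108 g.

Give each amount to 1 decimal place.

Scaling factor: 7/6.
sliced almonds: 2 cup × 7/6 × 108 g/cup ÷ 1000 g/kg ≈ 0.3 kg
applesauce: 1 lb × 7/6 × 16 oz/lb × 28.35 g/oz = 529.2 g
cake flour: 0.75 lb × 7/6 × 16 oz/lb × 28.35 g/oz = 396.9 g
chopped pecans: 8 oz × 7/6 × 28.35 g/oz ÷ 110 g/cup ≈ 2.4 cup
whole-barley flour: 90 g × 7/6 ÷ 28.35 g/oz ≈ 3.7 oz

sliced almonds: 0.3 kg; applesauce: 529.2 g; cake flour: 396.9 g; chopped pecans: 2.4 cup; whole-barley flour: 3.7 oz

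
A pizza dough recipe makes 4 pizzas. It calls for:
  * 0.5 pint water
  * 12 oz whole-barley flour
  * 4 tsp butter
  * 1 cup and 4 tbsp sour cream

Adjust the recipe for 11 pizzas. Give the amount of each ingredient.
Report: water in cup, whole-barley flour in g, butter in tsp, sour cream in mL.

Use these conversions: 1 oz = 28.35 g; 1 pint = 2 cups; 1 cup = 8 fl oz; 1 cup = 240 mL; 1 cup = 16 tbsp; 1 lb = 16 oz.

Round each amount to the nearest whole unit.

water: 3 cup; whole-barley flour: 936 g; butter: 11 tsp; sour cream: 825 mL

Scaling factor: 11/4 = 2.75.
water: 0.5 pint × 11/4 × 2 cup/pint ≈ 3 cup
whole-barley flour: 12 oz × 11/4 × 28.35 g/oz ≈ 936 g
butter: 4 tsp × 11/4 = 11 tsp
sour cream: (1 cup + 4 tbsp = 1.25 cup) × 11/4 × 240 mL/cup = 825 mL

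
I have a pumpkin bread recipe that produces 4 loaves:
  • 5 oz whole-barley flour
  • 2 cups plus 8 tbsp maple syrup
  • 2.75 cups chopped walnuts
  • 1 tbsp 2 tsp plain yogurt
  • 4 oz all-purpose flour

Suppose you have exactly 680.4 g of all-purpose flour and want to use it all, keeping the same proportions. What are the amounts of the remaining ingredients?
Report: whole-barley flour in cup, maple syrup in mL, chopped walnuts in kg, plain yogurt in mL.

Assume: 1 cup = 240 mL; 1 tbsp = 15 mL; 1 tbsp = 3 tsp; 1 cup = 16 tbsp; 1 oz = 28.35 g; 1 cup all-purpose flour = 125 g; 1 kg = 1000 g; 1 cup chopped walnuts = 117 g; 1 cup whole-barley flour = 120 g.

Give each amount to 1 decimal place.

whole-barley flour: 7.1 cup; maple syrup: 3600.0 mL; chopped walnuts: 1.9 kg; plain yogurt: 150.0 mL

The original recipe has 113.4 g of all-purpose flour, so the scaling factor is 680.4 ÷ 113.4 = 6.
whole-barley flour: 5 oz × 6 × 28.35 g/oz ÷ 120 g/cup ≈ 7.1 cup
maple syrup: (2 cup + 8 tbsp = 2.5 cup) × 6 × 240 mL/cup = 3600.0 mL
chopped walnuts: 2.75 cup × 6 × 117 g/cup ÷ 1000 g/kg ≈ 1.9 kg
plain yogurt: (1 tbsp + 2 tsp = 5/3 tbsp) × 6 × 15 mL/tbsp = 150.0 mL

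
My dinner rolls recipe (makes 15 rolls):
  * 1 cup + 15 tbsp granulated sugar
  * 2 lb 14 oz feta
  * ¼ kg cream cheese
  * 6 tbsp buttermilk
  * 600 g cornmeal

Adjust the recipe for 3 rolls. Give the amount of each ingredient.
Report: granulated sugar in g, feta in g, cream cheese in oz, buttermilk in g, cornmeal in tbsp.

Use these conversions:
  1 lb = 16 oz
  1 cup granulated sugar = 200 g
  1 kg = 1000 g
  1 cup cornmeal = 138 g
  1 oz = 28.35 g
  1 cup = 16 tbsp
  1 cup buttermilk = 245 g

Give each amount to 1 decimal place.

Scaling factor: 3/15 = 1/5 = 0.2.
granulated sugar: (1 cup + 15 tbsp = 1.9375 cup) × 1/5 × 200 g/cup = 77.5 g
feta: (2 lb + 14 oz = 2.875 lb) × 1/5 × 16 oz/lb × 28.35 g/oz ≈ 260.8 g
cream cheese: 0.25 kg × 1/5 × 1000 g/kg ÷ 28.35 g/oz ≈ 1.8 oz
buttermilk: 6 tbsp × 1/5 ÷ 16 tbsp/cup × 245 g/cup ≈ 18.4 g
cornmeal: 600 g × 1/5 ÷ 138 g/cup × 16 tbsp/cup ≈ 13.9 tbsp

granulated sugar: 77.5 g; feta: 260.8 g; cream cheese: 1.8 oz; buttermilk: 18.4 g; cornmeal: 13.9 tbsp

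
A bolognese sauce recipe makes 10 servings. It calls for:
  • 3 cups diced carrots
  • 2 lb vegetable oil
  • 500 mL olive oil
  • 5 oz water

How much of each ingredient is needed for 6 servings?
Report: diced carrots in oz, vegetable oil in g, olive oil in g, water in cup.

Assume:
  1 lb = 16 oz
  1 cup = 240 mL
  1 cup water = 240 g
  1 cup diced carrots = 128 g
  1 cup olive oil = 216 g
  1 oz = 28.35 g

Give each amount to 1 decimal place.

Scaling factor: 6/10 = 3/5 = 0.6.
diced carrots: 3 cup × 3/5 × 128 g/cup ÷ 28.35 g/oz ≈ 8.1 oz
vegetable oil: 2 lb × 3/5 × 16 oz/lb × 28.35 g/oz ≈ 544.3 g
olive oil: 500 mL × 3/5 ÷ 240 mL/cup × 216 g/cup = 270.0 g
water: 5 oz × 3/5 × 28.35 g/oz ÷ 240 g/cup ≈ 0.4 cup

diced carrots: 8.1 oz; vegetable oil: 544.3 g; olive oil: 270.0 g; water: 0.4 cup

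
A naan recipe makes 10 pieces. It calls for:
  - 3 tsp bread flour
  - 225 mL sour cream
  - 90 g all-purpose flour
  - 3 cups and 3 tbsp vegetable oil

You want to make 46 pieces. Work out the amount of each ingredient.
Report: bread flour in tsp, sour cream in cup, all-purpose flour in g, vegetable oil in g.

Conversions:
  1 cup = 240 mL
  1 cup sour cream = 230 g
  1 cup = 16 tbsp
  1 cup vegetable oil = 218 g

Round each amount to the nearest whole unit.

Scaling factor: 46/10 = 23/5 = 4.6.
bread flour: 3 tsp × 23/5 ≈ 14 tsp
sour cream: 225 mL × 23/5 ÷ 240 mL/cup ≈ 4 cup
all-purpose flour: 90 g × 23/5 = 414 g
vegetable oil: (3 cup + 3 tbsp = 3.1875 cup) × 23/5 × 218 g/cup ≈ 3196 g

bread flour: 14 tsp; sour cream: 4 cup; all-purpose flour: 414 g; vegetable oil: 3196 g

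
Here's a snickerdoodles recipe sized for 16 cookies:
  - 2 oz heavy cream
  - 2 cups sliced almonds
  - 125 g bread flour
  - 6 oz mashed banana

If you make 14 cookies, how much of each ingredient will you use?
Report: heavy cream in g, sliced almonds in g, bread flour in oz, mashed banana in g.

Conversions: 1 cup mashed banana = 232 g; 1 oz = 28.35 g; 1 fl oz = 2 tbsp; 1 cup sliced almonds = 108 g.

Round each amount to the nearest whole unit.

Scaling factor: 14/16 = 7/8 = 0.875.
heavy cream: 2 oz × 7/8 × 28.35 g/oz ≈ 50 g
sliced almonds: 2 cup × 7/8 × 108 g/cup = 189 g
bread flour: 125 g × 7/8 ÷ 28.35 g/oz ≈ 4 oz
mashed banana: 6 oz × 7/8 × 28.35 g/oz ≈ 149 g

heavy cream: 50 g; sliced almonds: 189 g; bread flour: 4 oz; mashed banana: 149 g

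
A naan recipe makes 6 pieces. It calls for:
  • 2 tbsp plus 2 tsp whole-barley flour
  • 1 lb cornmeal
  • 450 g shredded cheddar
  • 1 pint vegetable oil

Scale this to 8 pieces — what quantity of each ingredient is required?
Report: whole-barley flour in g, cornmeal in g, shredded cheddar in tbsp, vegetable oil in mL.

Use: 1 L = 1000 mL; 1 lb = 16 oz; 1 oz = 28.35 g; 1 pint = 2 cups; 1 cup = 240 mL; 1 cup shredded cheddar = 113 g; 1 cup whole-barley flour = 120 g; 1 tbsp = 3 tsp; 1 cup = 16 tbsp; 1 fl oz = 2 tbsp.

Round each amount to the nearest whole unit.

Scaling factor: 8/6 = 4/3.
whole-barley flour: (2 tbsp + 2 tsp = 8/3 tbsp) × 4/3 ÷ 16 tbsp/cup × 120 g/cup ≈ 27 g
cornmeal: 1 lb × 4/3 × 16 oz/lb × 28.35 g/oz ≈ 605 g
shredded cheddar: 450 g × 4/3 ÷ 113 g/cup × 16 tbsp/cup ≈ 85 tbsp
vegetable oil: 1 pint × 4/3 × 2 cup/pint × 240 mL/cup = 640 mL

whole-barley flour: 27 g; cornmeal: 605 g; shredded cheddar: 85 tbsp; vegetable oil: 640 mL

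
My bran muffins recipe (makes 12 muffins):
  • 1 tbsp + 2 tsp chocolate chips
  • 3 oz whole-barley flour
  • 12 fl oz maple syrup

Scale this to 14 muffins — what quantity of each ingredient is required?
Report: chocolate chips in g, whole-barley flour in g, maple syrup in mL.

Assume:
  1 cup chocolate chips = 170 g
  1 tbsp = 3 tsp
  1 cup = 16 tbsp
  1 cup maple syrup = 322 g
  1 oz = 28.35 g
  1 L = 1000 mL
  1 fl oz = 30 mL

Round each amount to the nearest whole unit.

Scaling factor: 14/12 = 7/6.
chocolate chips: (1 tbsp + 2 tsp = 5/3 tbsp) × 7/6 ÷ 16 tbsp/cup × 170 g/cup ≈ 21 g
whole-barley flour: 3 oz × 7/6 × 28.35 g/oz ≈ 99 g
maple syrup: 12 fl oz × 7/6 × 30 mL/fl oz = 420 mL

chocolate chips: 21 g; whole-barley flour: 99 g; maple syrup: 420 mL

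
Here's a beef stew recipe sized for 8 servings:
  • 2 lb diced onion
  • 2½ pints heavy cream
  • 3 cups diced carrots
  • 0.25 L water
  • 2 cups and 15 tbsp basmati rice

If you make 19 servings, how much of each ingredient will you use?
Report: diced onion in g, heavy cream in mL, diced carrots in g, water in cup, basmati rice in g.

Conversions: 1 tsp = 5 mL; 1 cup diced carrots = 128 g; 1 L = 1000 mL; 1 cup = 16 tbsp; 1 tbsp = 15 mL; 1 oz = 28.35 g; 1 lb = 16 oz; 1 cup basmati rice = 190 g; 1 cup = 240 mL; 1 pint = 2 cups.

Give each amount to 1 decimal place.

Scaling factor: 19/8 = 2.375.
diced onion: 2 lb × 19/8 × 16 oz/lb × 28.35 g/oz = 2154.6 g
heavy cream: 2.5 pint × 19/8 × 2 cup/pint × 240 mL/cup = 2850.0 mL
diced carrots: 3 cup × 19/8 × 128 g/cup = 912.0 g
water: 0.25 L × 19/8 × 1000 mL/L ÷ 240 mL/cup ≈ 2.5 cup
basmati rice: (2 cup + 15 tbsp = 2.9375 cup) × 19/8 × 190 g/cup ≈ 1325.5 g

diced onion: 2154.6 g; heavy cream: 2850.0 mL; diced carrots: 912.0 g; water: 2.5 cup; basmati rice: 1325.5 g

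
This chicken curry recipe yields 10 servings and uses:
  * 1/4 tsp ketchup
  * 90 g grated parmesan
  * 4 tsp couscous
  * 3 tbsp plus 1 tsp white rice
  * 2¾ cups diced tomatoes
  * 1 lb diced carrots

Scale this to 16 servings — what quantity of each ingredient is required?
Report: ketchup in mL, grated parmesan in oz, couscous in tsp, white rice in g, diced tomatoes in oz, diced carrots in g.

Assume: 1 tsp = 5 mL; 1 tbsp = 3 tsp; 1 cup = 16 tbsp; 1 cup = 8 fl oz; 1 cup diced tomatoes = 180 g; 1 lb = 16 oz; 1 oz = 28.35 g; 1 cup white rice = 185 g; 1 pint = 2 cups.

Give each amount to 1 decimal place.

Scaling factor: 16/10 = 8/5 = 1.6.
ketchup: 0.25 tsp × 8/5 × 5 mL/tsp = 2.0 mL
grated parmesan: 90 g × 8/5 ÷ 28.35 g/oz ≈ 5.1 oz
couscous: 4 tsp × 8/5 = 6.4 tsp
white rice: (3 tbsp + 1 tsp = 10/3 tbsp) × 8/5 ÷ 16 tbsp/cup × 185 g/cup ≈ 61.7 g
diced tomatoes: 2.75 cup × 8/5 × 180 g/cup ÷ 28.35 g/oz ≈ 27.9 oz
diced carrots: 1 lb × 8/5 × 16 oz/lb × 28.35 g/oz ≈ 725.8 g

ketchup: 2.0 mL; grated parmesan: 5.1 oz; couscous: 6.4 tsp; white rice: 61.7 g; diced tomatoes: 27.9 oz; diced carrots: 725.8 g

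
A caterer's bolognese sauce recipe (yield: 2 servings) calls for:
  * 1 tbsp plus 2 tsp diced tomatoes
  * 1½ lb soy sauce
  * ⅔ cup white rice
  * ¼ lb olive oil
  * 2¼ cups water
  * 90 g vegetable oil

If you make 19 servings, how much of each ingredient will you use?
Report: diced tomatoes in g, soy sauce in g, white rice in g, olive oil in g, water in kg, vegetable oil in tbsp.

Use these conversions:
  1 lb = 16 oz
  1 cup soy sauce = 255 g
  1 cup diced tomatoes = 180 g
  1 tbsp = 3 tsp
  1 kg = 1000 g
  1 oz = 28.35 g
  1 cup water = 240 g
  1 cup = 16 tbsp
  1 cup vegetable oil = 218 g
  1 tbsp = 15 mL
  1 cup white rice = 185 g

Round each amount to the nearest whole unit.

Scaling factor: 19/2 = 9.5.
diced tomatoes: (1 tbsp + 2 tsp = 5/3 tbsp) × 19/2 ÷ 16 tbsp/cup × 180 g/cup ≈ 178 g
soy sauce: 1.5 lb × 19/2 × 16 oz/lb × 28.35 g/oz ≈ 6464 g
white rice: 2/3 cup × 19/2 × 185 g/cup ≈ 1172 g
olive oil: 0.25 lb × 19/2 × 16 oz/lb × 28.35 g/oz ≈ 1077 g
water: 2.25 cup × 19/2 × 240 g/cup ÷ 1000 g/kg ≈ 5 kg
vegetable oil: 90 g × 19/2 ÷ 218 g/cup × 16 tbsp/cup ≈ 63 tbsp

diced tomatoes: 178 g; soy sauce: 6464 g; white rice: 1172 g; olive oil: 1077 g; water: 5 kg; vegetable oil: 63 tbsp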